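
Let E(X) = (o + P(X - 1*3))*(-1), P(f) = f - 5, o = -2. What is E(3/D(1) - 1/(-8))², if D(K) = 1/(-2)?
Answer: 16129/64 ≈ 252.02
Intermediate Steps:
D(K) = -½
P(f) = -5 + f
E(X) = 10 - X (E(X) = (-2 + (-5 + (X - 1*3)))*(-1) = (-2 + (-5 + (X - 3)))*(-1) = (-2 + (-5 + (-3 + X)))*(-1) = (-2 + (-8 + X))*(-1) = (-10 + X)*(-1) = 10 - X)
E(3/D(1) - 1/(-8))² = (10 - (3/(-½) - 1/(-8)))² = (10 - (3*(-2) - 1*(-⅛)))² = (10 - (-6 + ⅛))² = (10 - 1*(-47/8))² = (10 + 47/8)² = (127/8)² = 16129/64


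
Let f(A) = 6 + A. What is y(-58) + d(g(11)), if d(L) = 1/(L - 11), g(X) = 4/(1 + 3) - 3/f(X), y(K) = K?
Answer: -10051/173 ≈ -58.098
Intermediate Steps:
g(X) = 1 - 3/(6 + X) (g(X) = 4/(1 + 3) - 3/(6 + X) = 4/4 - 3/(6 + X) = 4*(¼) - 3/(6 + X) = 1 - 3/(6 + X))
d(L) = 1/(-11 + L)
y(-58) + d(g(11)) = -58 + 1/(-11 + (3 + 11)/(6 + 11)) = -58 + 1/(-11 + 14/17) = -58 + 1/(-173/17) = -58 - 17/173 = -10051/173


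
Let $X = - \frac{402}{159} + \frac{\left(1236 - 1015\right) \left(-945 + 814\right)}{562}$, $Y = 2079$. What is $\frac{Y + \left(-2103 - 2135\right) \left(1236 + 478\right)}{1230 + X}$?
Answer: $- \frac{216301553458}{35027069} \approx -6175.3$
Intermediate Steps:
$X = - \frac{1609711}{29786}$ ($X = \left(-402\right) \frac{1}{159} + 221 \left(-131\right) \frac{1}{562} = - \frac{134}{53} - \frac{28951}{562} = - \frac{1609711}{29786} \approx -54.043$)
$\frac{Y + \left(-2103 - 2135\right) \left(1236 + 478\right)}{1230 + X} = \frac{2079 + \left(-2103 - 2135\right) \left(1236 + 478\right)}{1230 - \frac{1609711}{29786}} = \frac{2079 - 7263932}{\frac{35027069}{29786}} = \left(2079 - 7263932\right) \frac{29786}{35027069} = \left(-7261853\right) \frac{29786}{35027069} = - \frac{216301553458}{35027069}$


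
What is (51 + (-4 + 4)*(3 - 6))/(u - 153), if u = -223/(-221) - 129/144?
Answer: -541008/1621823 ≈ -0.33358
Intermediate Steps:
u = 1201/10608 (u = -223*(-1/221) - 129*1/144 = 223/221 - 43/48 = 1201/10608 ≈ 0.11322)
(51 + (-4 + 4)*(3 - 6))/(u - 153) = (51 + (-4 + 4)*(3 - 6))/(1201/10608 - 153) = (51 + 0*(-3))/(-1621823/10608) = (51 + 0)*(-10608/1621823) = 51*(-10608/1621823) = -541008/1621823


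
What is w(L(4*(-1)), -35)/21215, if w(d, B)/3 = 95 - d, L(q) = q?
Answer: 297/21215 ≈ 0.014000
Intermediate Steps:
w(d, B) = 285 - 3*d (w(d, B) = 3*(95 - d) = 285 - 3*d)
w(L(4*(-1)), -35)/21215 = (285 - 12*(-1))/21215 = (285 - 3*(-4))*(1/21215) = (285 + 12)*(1/21215) = 297*(1/21215) = 297/21215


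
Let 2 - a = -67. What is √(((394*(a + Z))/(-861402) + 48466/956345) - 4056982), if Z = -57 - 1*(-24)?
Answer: 2*I*√19119719643983108105608982030/137299582615 ≈ 2014.2*I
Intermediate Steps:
a = 69 (a = 2 - 1*(-67) = 2 + 67 = 69)
Z = -33 (Z = -57 + 24 = -33)
√(((394*(a + Z))/(-861402) + 48466/956345) - 4056982) = √(((394*(69 - 33))/(-861402) + 48466/956345) - 4056982) = √(((394*36)*(-1/861402) + 48466*(1/956345)) - 4056982) = √((14184*(-1/861402) + 48466/956345) - 4056982) = √((-2364/143567 + 48466/956345) - 4056982) = √(4697318642/137299582615 - 4056982) = √(-557021930579249288/137299582615) = 2*I*√19119719643983108105608982030/137299582615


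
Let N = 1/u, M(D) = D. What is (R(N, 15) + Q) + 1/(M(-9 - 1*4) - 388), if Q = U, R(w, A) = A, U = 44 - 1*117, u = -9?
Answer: -23259/401 ≈ -58.003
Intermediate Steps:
N = -⅑ (N = 1/(-9) = -⅑ ≈ -0.11111)
U = -73 (U = 44 - 117 = -73)
Q = -73
(R(N, 15) + Q) + 1/(M(-9 - 1*4) - 388) = (15 - 73) + 1/((-9 - 1*4) - 388) = -58 + 1/((-9 - 4) - 388) = -58 + 1/(-13 - 388) = -58 + 1/(-401) = -58 - 1/401 = -23259/401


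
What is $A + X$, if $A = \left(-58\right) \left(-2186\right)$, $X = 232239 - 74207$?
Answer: $284820$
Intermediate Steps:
$X = 158032$ ($X = 232239 - 74207 = 158032$)
$A = 126788$
$A + X = 126788 + 158032 = 284820$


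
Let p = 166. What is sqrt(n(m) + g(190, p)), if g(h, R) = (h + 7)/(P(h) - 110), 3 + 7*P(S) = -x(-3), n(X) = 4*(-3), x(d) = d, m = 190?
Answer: I*sqrt(166870)/110 ≈ 3.7136*I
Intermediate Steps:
n(X) = -12
P(S) = 0 (P(S) = -3/7 + (-1*(-3))/7 = -3/7 + (1/7)*3 = -3/7 + 3/7 = 0)
g(h, R) = -7/110 - h/110 (g(h, R) = (h + 7)/(0 - 110) = (7 + h)/(-110) = (7 + h)*(-1/110) = -7/110 - h/110)
sqrt(n(m) + g(190, p)) = sqrt(-12 + (-7/110 - 1/110*190)) = sqrt(-12 + (-7/110 - 19/11)) = sqrt(-12 - 197/110) = sqrt(-1517/110) = I*sqrt(166870)/110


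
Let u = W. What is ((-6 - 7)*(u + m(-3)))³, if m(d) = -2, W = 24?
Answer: -23393656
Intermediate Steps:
u = 24
((-6 - 7)*(u + m(-3)))³ = ((-6 - 7)*(24 - 2))³ = (-13*22)³ = (-286)³ = -23393656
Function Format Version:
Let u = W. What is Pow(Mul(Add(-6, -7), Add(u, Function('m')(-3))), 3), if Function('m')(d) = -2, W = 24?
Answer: -23393656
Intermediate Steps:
u = 24
Pow(Mul(Add(-6, -7), Add(u, Function('m')(-3))), 3) = Pow(Mul(Add(-6, -7), Add(24, -2)), 3) = Pow(Mul(-13, 22), 3) = Pow(-286, 3) = -23393656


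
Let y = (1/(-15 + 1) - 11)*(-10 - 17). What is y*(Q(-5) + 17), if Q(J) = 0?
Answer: 71145/14 ≈ 5081.8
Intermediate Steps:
y = 4185/14 (y = (1/(-14) - 11)*(-27) = (-1/14 - 11)*(-27) = -155/14*(-27) = 4185/14 ≈ 298.93)
y*(Q(-5) + 17) = 4185*(0 + 17)/14 = (4185/14)*17 = 71145/14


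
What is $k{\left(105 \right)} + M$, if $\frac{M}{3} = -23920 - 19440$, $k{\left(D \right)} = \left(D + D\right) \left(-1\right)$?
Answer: $-130290$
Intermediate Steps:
$k{\left(D \right)} = - 2 D$ ($k{\left(D \right)} = 2 D \left(-1\right) = - 2 D$)
$M = -130080$ ($M = 3 \left(-23920 - 19440\right) = 3 \left(-43360\right) = -130080$)
$k{\left(105 \right)} + M = \left(-2\right) 105 - 130080 = -210 - 130080 = -130290$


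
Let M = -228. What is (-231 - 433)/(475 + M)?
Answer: -664/247 ≈ -2.6883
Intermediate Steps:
(-231 - 433)/(475 + M) = (-231 - 433)/(475 - 228) = -664/247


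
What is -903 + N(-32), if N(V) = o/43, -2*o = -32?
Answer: -38813/43 ≈ -902.63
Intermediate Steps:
o = 16 (o = -1/2*(-32) = 16)
N(V) = 16/43
-903 + N(-32) = -903 + 16/43 = -38813/43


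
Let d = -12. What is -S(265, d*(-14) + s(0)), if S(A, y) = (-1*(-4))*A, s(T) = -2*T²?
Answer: -1060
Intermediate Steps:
S(A, y) = 4*A
-S(265, d*(-14) + s(0)) = -4*265 = -1*1060 = -1060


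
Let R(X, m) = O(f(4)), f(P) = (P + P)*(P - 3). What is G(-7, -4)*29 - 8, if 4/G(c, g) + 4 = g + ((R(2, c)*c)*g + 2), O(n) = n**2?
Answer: -7086/893 ≈ -7.9351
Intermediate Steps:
f(P) = 2*P*(-3 + P) (f(P) = (2*P)*(-3 + P) = 2*P*(-3 + P))
R(X, m) = 64 (R(X, m) = (2*4*(-3 + 4))**2 = (2*4*1)**2 = 8**2 = 64)
G(c, g) = 4/(-2 + g + 64*c*g) (G(c, g) = 4/(-4 + (g + ((64*c)*g + 2))) = 4/(-4 + (g + (64*c*g + 2))) = 4/(-4 + (g + (2 + 64*c*g))) = 4/(-4 + (2 + g + 64*c*g)) = 4/(-2 + g + 64*c*g))
G(-7, -4)*29 - 8 = (4/(-2 - 4 + 64*(-7)*(-4)))*29 - 8 = (4/(-2 - 4 + 1792))*29 - 8 = (4/1786)*29 - 8 = (4*(1/1786))*29 - 8 = (2/893)*29 - 8 = 58/893 - 8 = -7086/893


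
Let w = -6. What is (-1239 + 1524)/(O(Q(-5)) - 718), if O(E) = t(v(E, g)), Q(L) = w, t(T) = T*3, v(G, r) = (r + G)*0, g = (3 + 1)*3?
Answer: -285/718 ≈ -0.39694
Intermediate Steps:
g = 12 (g = 4*3 = 12)
v(G, r) = 0 (v(G, r) = (G + r)*0 = 0)
t(T) = 3*T
Q(L) = -6
O(E) = 0 (O(E) = 3*0 = 0)
(-1239 + 1524)/(O(Q(-5)) - 718) = (-1239 + 1524)/(0 - 718) = 285/(-718) = 285*(-1/718) = -285/718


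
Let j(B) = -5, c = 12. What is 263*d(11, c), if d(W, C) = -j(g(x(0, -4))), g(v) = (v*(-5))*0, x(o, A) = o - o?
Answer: 1315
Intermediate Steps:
x(o, A) = 0
g(v) = 0 (g(v) = -5*v*0 = 0)
d(W, C) = 5 (d(W, C) = -1*(-5) = 5)
263*d(11, c) = 263*5 = 1315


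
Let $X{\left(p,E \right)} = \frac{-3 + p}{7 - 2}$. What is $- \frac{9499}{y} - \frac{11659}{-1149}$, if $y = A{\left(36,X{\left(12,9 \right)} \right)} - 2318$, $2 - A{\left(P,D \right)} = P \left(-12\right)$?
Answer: $\frac{3653323}{240524} \approx 15.189$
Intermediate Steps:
$X{\left(p,E \right)} = - \frac{3}{5} + \frac{p}{5}$ ($X{\left(p,E \right)} = \frac{-3 + p}{5} = \left(-3 + p\right) \frac{1}{5} = - \frac{3}{5} + \frac{p}{5}$)
$A{\left(P,D \right)} = 2 + 12 P$ ($A{\left(P,D \right)} = 2 - P \left(-12\right) = 2 - - 12 P = 2 + 12 P$)
$y = -1884$ ($y = \left(2 + 12 \cdot 36\right) - 2318 = \left(2 + 432\right) - 2318 = 434 - 2318 = -1884$)
$- \frac{9499}{y} - \frac{11659}{-1149} = - \frac{9499}{-1884} - \frac{11659}{-1149} = \left(-9499\right) \left(- \frac{1}{1884}\right) - - \frac{11659}{1149} = \frac{9499}{1884} + \frac{11659}{1149} = \frac{3653323}{240524}$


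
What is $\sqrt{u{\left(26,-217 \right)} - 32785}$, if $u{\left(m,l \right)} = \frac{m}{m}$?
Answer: $4 i \sqrt{2049} \approx 181.06 i$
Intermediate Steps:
$u{\left(m,l \right)} = 1$
$\sqrt{u{\left(26,-217 \right)} - 32785} = \sqrt{1 - 32785} = \sqrt{-32784} = 4 i \sqrt{2049}$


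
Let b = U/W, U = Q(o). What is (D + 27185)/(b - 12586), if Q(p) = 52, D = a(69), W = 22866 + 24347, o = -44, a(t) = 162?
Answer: -1291133911/594222766 ≈ -2.1728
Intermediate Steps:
W = 47213
D = 162
U = 52
b = 52/47213 ≈ 0.0011014
(D + 27185)/(b - 12586) = (162 + 27185)/(52/47213 - 12586) = 27347/(-594222766/47213) = 27347*(-47213/594222766) = -1291133911/594222766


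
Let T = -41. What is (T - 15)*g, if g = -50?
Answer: 2800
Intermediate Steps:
(T - 15)*g = (-41 - 15)*(-50) = -56*(-50) = 2800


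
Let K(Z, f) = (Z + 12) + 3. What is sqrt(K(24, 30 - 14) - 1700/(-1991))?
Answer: sqrt(157983859)/1991 ≈ 6.3130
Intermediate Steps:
K(Z, f) = 15 + Z (K(Z, f) = (12 + Z) + 3 = 15 + Z)
sqrt(K(24, 30 - 14) - 1700/(-1991)) = sqrt((15 + 24) - 1700/(-1991)) = sqrt(39 - 1700*(-1/1991)) = sqrt(39 + 1700/1991) = sqrt(79349/1991) = sqrt(157983859)/1991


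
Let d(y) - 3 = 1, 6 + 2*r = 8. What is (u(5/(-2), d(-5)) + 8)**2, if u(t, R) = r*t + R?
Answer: 361/4 ≈ 90.250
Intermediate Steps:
r = 1 (r = -3 + (1/2)*8 = -3 + 4 = 1)
d(y) = 4 (d(y) = 3 + 1 = 4)
u(t, R) = R + t (u(t, R) = 1*t + R = t + R = R + t)
(u(5/(-2), d(-5)) + 8)**2 = ((4 + 5/(-2)) + 8)**2 = ((4 + 5*(-1/2)) + 8)**2 = ((4 - 5/2) + 8)**2 = (3/2 + 8)**2 = (19/2)**2 = 361/4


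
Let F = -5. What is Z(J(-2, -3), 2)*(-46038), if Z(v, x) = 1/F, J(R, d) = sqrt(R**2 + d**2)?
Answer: 46038/5 ≈ 9207.6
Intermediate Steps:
Z(v, x) = -1/5 (Z(v, x) = 1/(-5) = -1/5)
Z(J(-2, -3), 2)*(-46038) = -1/5*(-46038) = 46038/5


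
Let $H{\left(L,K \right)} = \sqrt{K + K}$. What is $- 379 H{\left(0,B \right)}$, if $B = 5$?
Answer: $- 379 \sqrt{10} \approx -1198.5$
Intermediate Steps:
$H{\left(L,K \right)} = \sqrt{2} \sqrt{K}$ ($H{\left(L,K \right)} = \sqrt{2 K} = \sqrt{2} \sqrt{K}$)
$- 379 H{\left(0,B \right)} = - 379 \sqrt{2} \sqrt{5} = - 379 \sqrt{10}$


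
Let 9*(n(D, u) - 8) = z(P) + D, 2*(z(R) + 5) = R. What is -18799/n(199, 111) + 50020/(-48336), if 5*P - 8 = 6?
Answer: -10239239405/16156308 ≈ -633.76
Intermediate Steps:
P = 14/5 (P = 8/5 + (⅕)*6 = 8/5 + 6/5 = 14/5 ≈ 2.8000)
z(R) = -5 + R/2
n(D, u) = 38/5 + D/9 (n(D, u) = 8 + ((-5 + (½)*(14/5)) + D)/9 = 8 + ((-5 + 7/5) + D)/9 = 8 + (-18/5 + D)/9 = 8 + (-⅖ + D/9) = 38/5 + D/9)
-18799/n(199, 111) + 50020/(-48336) = -18799/(38/5 + (⅑)*199) + 50020/(-48336) = -18799/(38/5 + 199/9) + 50020*(-1/48336) = -18799/1337/45 - 12505/12084 = -18799*45/1337 - 12505/12084 = -845955/1337 - 12505/12084 = -10239239405/16156308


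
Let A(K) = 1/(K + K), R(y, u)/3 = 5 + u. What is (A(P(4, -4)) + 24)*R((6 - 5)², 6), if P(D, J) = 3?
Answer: 1595/2 ≈ 797.50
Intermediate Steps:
R(y, u) = 15 + 3*u (R(y, u) = 3*(5 + u) = 15 + 3*u)
A(K) = 1/(2*K)
(A(P(4, -4)) + 24)*R((6 - 5)², 6) = ((½)/3 + 24)*(15 + 3*6) = ((½)*(⅓) + 24)*(15 + 18) = (⅙ + 24)*33 = (145/6)*33 = 1595/2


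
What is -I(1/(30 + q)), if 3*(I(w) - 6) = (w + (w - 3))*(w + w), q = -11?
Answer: -6388/1083 ≈ -5.8984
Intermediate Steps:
I(w) = 6 + 2*w*(-3 + 2*w)/3 (I(w) = 6 + ((w + (w - 3))*(w + w))/3 = 6 + ((w + (-3 + w))*(2*w))/3 = 6 + ((-3 + 2*w)*(2*w))/3 = 6 + (2*w*(-3 + 2*w))/3 = 6 + 2*w*(-3 + 2*w)/3)
-I(1/(30 + q)) = -(6 - 2/(30 - 11) + 4*(1/(30 - 11))²/3) = -(6 - 2/19 + 4*(1/19)²/3) = -(6 - 2*1/19 + 4*(1/19)²/3) = -(6 - 2/19 + (4/3)*(1/361)) = -(6 - 2/19 + 4/1083) = -1*6388/1083 = -6388/1083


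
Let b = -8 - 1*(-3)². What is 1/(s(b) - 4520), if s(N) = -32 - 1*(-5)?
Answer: -1/4547 ≈ -0.00021993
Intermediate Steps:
b = -17 (b = -8 - 1*9 = -8 - 9 = -17)
s(N) = -27 (s(N) = -32 + 5 = -27)
1/(s(b) - 4520) = 1/(-27 - 4520) = 1/(-4547) = -1/4547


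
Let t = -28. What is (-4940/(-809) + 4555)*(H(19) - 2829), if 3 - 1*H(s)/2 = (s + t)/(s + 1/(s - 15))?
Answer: -801819185565/62293 ≈ -1.2872e+7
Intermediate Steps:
H(s) = 6 - 2*(-28 + s)/(s + 1/(-15 + s)) (H(s) = 6 - 2*(s - 28)/(s + 1/(s - 15)) = 6 - 2*(-28 + s)/(s + 1/(-15 + s)))
(-4940/(-809) + 4555)*(H(19) - 2829) = (-4940/(-809) + 4555)*(2*(-417 - 2*19 + 2*19**2)/(1 + 19**2 - 15*19) - 2829) = (-4940*(-1/809) + 4555)*(2*(-417 - 38 + 2*361)/(1 + 361 - 285) - 2829) = (4940/809 + 4555)*(2*(-417 - 38 + 722)/77 - 2829) = 3689935*(2*(1/77)*267 - 2829)/809 = 3689935*(534/77 - 2829)/809 = (3689935/809)*(-217299/77) = -801819185565/62293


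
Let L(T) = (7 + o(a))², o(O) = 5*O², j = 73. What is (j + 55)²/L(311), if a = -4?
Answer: 16384/7569 ≈ 2.1646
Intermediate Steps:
L(T) = 7569 (L(T) = (7 + 5*(-4)²)² = (7 + 5*16)² = (7 + 80)² = 87² = 7569)
(j + 55)²/L(311) = (73 + 55)²/7569 = 128²*(1/7569) = 16384*(1/7569) = 16384/7569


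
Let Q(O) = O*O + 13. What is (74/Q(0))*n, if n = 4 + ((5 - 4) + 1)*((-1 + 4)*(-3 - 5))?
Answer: -3256/13 ≈ -250.46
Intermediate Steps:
Q(O) = 13 + O**2 (Q(O) = O**2 + 13 = 13 + O**2)
n = -44 (n = 4 + (1 + 1)*(3*(-8)) = 4 + 2*(-24) = 4 - 48 = -44)
(74/Q(0))*n = (74/(13 + 0**2))*(-44) = (74/(13 + 0))*(-44) = (74/13)*(-44) = -3256/13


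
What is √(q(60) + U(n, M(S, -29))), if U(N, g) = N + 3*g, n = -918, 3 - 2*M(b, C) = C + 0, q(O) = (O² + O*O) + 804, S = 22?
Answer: √7134 ≈ 84.463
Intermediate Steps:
q(O) = 804 + 2*O² (q(O) = (O² + O²) + 804 = 2*O² + 804 = 804 + 2*O²)
M(b, C) = 3/2 - C/2 (M(b, C) = 3/2 - (C + 0)/2 = 3/2 - C/2)
√(q(60) + U(n, M(S, -29))) = √((804 + 2*60²) + (-918 + 3*(3/2 - ½*(-29)))) = √((804 + 2*3600) + (-918 + 3*(3/2 + 29/2))) = √((804 + 7200) + (-918 + 3*16)) = √(8004 + (-918 + 48)) = √(8004 - 870) = √7134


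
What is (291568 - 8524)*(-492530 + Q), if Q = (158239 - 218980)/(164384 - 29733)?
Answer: -18771398196774924/134651 ≈ -1.3941e+11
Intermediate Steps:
Q = -60741/134651 ≈ -0.45110
(291568 - 8524)*(-492530 + Q) = (291568 - 8524)*(-492530 - 60741/134651) = 283044*(-66319717771/134651) = -18771398196774924/134651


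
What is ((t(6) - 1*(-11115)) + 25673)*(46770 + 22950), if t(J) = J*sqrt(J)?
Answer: 2564859360 + 418320*sqrt(6) ≈ 2.5659e+9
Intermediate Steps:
t(J) = J**(3/2)
((t(6) - 1*(-11115)) + 25673)*(46770 + 22950) = ((6**(3/2) - 1*(-11115)) + 25673)*(46770 + 22950) = ((6*sqrt(6) + 11115) + 25673)*69720 = ((11115 + 6*sqrt(6)) + 25673)*69720 = (36788 + 6*sqrt(6))*69720 = 2564859360 + 418320*sqrt(6)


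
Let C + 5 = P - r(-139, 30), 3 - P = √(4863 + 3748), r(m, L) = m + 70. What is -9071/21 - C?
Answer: -10478/21 + √8611 ≈ -406.16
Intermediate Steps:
r(m, L) = 70 + m
P = 3 - √8611 (P = 3 - √(4863 + 3748) = 3 - √8611 ≈ -89.795)
C = 67 - √8611 (C = -5 + ((3 - √8611) - (70 - 139)) = -5 + ((3 - √8611) - 1*(-69)) = -5 + ((3 - √8611) + 69) = -5 + (72 - √8611) = 67 - √8611 ≈ -25.795)
-9071/21 - C = -9071/21 - (67 - √8611) = -9071/21 + (-67 + √8611) = -10478/21 + √8611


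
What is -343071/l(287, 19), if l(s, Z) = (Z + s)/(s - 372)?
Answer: 190595/2 ≈ 95298.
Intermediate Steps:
l(s, Z) = (Z + s)/(-372 + s)
-343071/l(287, 19) = -343071*(-372 + 287)/(19 + 287) = -343071/(306/(-85)) = -343071/((-1/85*306)) = -343071/(-18/5) = -343071*(-5/18) = 190595/2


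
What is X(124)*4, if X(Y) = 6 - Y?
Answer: -472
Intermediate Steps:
X(124)*4 = (6 - 1*124)*4 = (6 - 124)*4 = -118*4 = -472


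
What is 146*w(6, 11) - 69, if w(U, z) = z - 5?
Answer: 807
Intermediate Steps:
w(U, z) = -5 + z
146*w(6, 11) - 69 = 146*(-5 + 11) - 69 = 146*6 - 69 = 876 - 69 = 807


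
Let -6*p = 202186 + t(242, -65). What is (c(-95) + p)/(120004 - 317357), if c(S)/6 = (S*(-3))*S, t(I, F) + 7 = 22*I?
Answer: 1182203/1184118 ≈ 0.99838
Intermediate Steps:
t(I, F) = -7 + 22*I
c(S) = -18*S² (c(S) = 6*((S*(-3))*S) = 6*((-3*S)*S) = 6*(-3*S²) = -18*S²)
p = -207503/6 (p = -(202186 + (-7 + 22*242))/6 = -(202186 + (-7 + 5324))/6 = -(202186 + 5317)/6 = -⅙*207503 = -207503/6 ≈ -34584.)
(c(-95) + p)/(120004 - 317357) = (-18*(-95)² - 207503/6)/(120004 - 317357) = (-18*9025 - 207503/6)/(-197353) = (-162450 - 207503/6)*(-1/197353) = -1182203/6*(-1/197353) = 1182203/1184118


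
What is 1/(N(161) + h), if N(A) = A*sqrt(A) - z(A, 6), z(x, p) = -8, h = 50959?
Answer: 7281/370494544 - 23*sqrt(161)/370494544 ≈ 1.8864e-5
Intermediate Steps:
N(A) = 8 + A**(3/2) (N(A) = A*sqrt(A) - 1*(-8) = A**(3/2) + 8 = 8 + A**(3/2))
1/(N(161) + h) = 1/((8 + 161**(3/2)) + 50959) = 1/((8 + 161*sqrt(161)) + 50959) = 1/(50967 + 161*sqrt(161))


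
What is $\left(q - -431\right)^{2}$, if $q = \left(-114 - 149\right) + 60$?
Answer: $51984$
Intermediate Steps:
$q = -203$ ($q = -263 + 60 = -203$)
$\left(q - -431\right)^{2} = \left(-203 - -431\right)^{2} = \left(-203 + 431\right)^{2} = 228^{2} = 51984$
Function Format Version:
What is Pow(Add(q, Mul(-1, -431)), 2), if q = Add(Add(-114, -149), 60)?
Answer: 51984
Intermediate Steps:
q = -203 (q = Add(-263, 60) = -203)
Pow(Add(q, Mul(-1, -431)), 2) = Pow(Add(-203, Mul(-1, -431)), 2) = Pow(Add(-203, 431), 2) = Pow(228, 2) = 51984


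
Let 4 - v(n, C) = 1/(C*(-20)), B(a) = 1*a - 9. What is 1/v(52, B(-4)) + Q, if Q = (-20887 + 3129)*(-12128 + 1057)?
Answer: 204266172162/1039 ≈ 1.9660e+8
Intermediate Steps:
B(a) = -9 + a (B(a) = a - 9 = -9 + a)
v(n, C) = 4 + 1/(20*C) (v(n, C) = 4 - 1/(C*(-20)) = 4 - 1/((-20*C)) = 4 - (-1)/(20*C) = 4 + 1/(20*C))
Q = 196598818 (Q = -17758*(-11071) = 196598818)
1/v(52, B(-4)) + Q = 1/(4 + 1/(20*(-9 - 4))) + 196598818 = 1/(4 + (1/20)/(-13)) + 196598818 = 1/(4 + (1/20)*(-1/13)) + 196598818 = 1/(4 - 1/260) + 196598818 = 1/(1039/260) + 196598818 = 260/1039 + 196598818 = 204266172162/1039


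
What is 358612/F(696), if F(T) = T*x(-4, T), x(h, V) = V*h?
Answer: -89653/484416 ≈ -0.18507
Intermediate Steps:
F(T) = -4*T**2 (F(T) = T*(T*(-4)) = T*(-4*T) = -4*T**2)
358612/F(696) = 358612/((-4*696**2)) = 358612/((-4*484416)) = 358612/(-1937664) = 358612*(-1/1937664) = -89653/484416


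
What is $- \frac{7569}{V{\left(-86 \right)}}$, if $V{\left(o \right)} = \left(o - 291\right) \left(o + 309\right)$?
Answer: $\frac{261}{2899} \approx 0.090031$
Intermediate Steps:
$V{\left(o \right)} = \left(-291 + o\right) \left(309 + o\right)$
$- \frac{7569}{V{\left(-86 \right)}} = - \frac{7569}{-89919 + \left(-86\right)^{2} + 18 \left(-86\right)} = - \frac{7569}{-89919 + 7396 - 1548} = - \frac{7569}{-84071} = \left(-7569\right) \left(- \frac{1}{84071}\right) = \frac{261}{2899}$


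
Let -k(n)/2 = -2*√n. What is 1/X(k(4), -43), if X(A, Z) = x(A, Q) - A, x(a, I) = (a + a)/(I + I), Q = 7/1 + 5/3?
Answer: -13/92 ≈ -0.14130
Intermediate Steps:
Q = 26/3 (Q = 7*1 + 5*(⅓) = 7 + 5/3 = 26/3 ≈ 8.6667)
x(a, I) = a/I (x(a, I) = (2*a)/((2*I)) = (2*a)*(1/(2*I)) = a/I)
k(n) = 4*√n (k(n) = -(-4)*√n = 4*√n)
X(A, Z) = -23*A/26 (X(A, Z) = A/(26/3) - A = A*(3/26) - A = 3*A/26 - A = -23*A/26)
1/X(k(4), -43) = 1/(-46*√4/13) = 1/(-46*2/13) = 1/(-23/26*8) = 1/(-92/13) = -13/92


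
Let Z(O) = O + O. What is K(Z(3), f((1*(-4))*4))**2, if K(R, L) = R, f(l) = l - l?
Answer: 36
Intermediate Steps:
Z(O) = 2*O
f(l) = 0
K(Z(3), f((1*(-4))*4))**2 = (2*3)**2 = 6**2 = 36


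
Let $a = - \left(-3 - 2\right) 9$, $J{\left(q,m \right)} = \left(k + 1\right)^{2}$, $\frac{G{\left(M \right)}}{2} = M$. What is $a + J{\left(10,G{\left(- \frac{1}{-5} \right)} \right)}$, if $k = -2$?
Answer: $46$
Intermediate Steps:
$G{\left(M \right)} = 2 M$
$J{\left(q,m \right)} = 1$ ($J{\left(q,m \right)} = \left(-2 + 1\right)^{2} = \left(-1\right)^{2} = 1$)
$a = 45$ ($a = - \left(-5\right) 9 = \left(-1\right) \left(-45\right) = 45$)
$a + J{\left(10,G{\left(- \frac{1}{-5} \right)} \right)} = 45 + 1 = 46$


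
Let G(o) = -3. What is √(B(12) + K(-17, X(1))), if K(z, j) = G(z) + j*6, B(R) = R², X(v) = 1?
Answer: 7*√3 ≈ 12.124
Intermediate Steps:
K(z, j) = -3 + 6*j (K(z, j) = -3 + j*6 = -3 + 6*j)
√(B(12) + K(-17, X(1))) = √(12² + (-3 + 6*1)) = √(144 + (-3 + 6)) = √(144 + 3) = √147 = 7*√3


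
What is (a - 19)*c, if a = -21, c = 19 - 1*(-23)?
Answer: -1680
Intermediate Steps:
c = 42 (c = 19 + 23 = 42)
(a - 19)*c = (-21 - 19)*42 = -40*42 = -1680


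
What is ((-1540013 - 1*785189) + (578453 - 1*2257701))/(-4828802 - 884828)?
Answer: 400445/571363 ≈ 0.70086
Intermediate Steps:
((-1540013 - 1*785189) + (578453 - 1*2257701))/(-4828802 - 884828) = ((-1540013 - 785189) + (578453 - 2257701))/(-5713630) = (-2325202 - 1679248)*(-1/5713630) = -4004450*(-1/5713630) = 400445/571363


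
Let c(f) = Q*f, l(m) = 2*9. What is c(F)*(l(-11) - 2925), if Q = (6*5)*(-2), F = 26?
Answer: 4534920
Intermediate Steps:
l(m) = 18
Q = -60 (Q = 30*(-2) = -60)
c(f) = -60*f
c(F)*(l(-11) - 2925) = (-60*26)*(18 - 2925) = -1560*(-2907) = 4534920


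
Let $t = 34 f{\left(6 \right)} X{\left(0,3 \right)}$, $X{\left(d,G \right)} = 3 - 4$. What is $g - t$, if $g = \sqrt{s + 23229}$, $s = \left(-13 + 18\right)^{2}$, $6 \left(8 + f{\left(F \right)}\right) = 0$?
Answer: $-272 + \sqrt{23254} \approx -119.51$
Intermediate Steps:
$X{\left(d,G \right)} = -1$ ($X{\left(d,G \right)} = 3 - 4 = -1$)
$f{\left(F \right)} = -8$ ($f{\left(F \right)} = -8 + \frac{1}{6} \cdot 0 = -8 + 0 = -8$)
$s = 25$ ($s = 5^{2} = 25$)
$t = 272$ ($t = 34 \left(-8\right) \left(-1\right) = \left(-272\right) \left(-1\right) = 272$)
$g = \sqrt{23254}$ ($g = \sqrt{25 + 23229} = \sqrt{23254} \approx 152.49$)
$g - t = \sqrt{23254} - 272 = -272 + \sqrt{23254}$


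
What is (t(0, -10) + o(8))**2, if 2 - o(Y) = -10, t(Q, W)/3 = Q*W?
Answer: 144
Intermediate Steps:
t(Q, W) = 3*Q*W (t(Q, W) = 3*(Q*W) = 3*Q*W)
o(Y) = 12 (o(Y) = 2 - 1*(-10) = 2 + 10 = 12)
(t(0, -10) + o(8))**2 = (3*0*(-10) + 12)**2 = (0 + 12)**2 = 12**2 = 144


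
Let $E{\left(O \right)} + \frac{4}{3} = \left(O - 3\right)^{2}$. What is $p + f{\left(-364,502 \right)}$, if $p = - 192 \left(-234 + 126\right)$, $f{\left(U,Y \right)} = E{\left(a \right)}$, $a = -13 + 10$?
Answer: $\frac{62312}{3} \approx 20771.0$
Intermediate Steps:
$a = -3$
$E{\left(O \right)} = - \frac{4}{3} + \left(-3 + O\right)^{2}$ ($E{\left(O \right)} = - \frac{4}{3} + \left(O - 3\right)^{2} = - \frac{4}{3} + \left(-3 + O\right)^{2}$)
$f{\left(U,Y \right)} = \frac{104}{3}$ ($f{\left(U,Y \right)} = - \frac{4}{3} + \left(-3 - 3\right)^{2} = - \frac{4}{3} + \left(-6\right)^{2} = - \frac{4}{3} + 36 = \frac{104}{3}$)
$p = 20736$ ($p = \left(-192\right) \left(-108\right) = 20736$)
$p + f{\left(-364,502 \right)} = 20736 + \frac{104}{3} = \frac{62312}{3}$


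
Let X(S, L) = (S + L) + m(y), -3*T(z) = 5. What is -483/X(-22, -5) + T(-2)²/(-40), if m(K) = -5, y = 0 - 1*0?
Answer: 4327/288 ≈ 15.024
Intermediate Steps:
T(z) = -5/3 (T(z) = -⅓*5 = -5/3)
y = 0 (y = 0 + 0 = 0)
X(S, L) = -5 + L + S (X(S, L) = (S + L) - 5 = (L + S) - 5 = -5 + L + S)
-483/X(-22, -5) + T(-2)²/(-40) = -483/(-5 - 5 - 22) + (-5/3)²/(-40) = -483/(-32) + (25/9)*(-1/40) = -483*(-1/32) - 5/72 = 483/32 - 5/72 = 4327/288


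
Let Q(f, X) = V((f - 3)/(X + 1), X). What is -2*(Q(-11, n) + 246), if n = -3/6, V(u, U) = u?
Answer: -436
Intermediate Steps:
n = -½ (n = -3*⅙ = -½ ≈ -0.50000)
Q(f, X) = (-3 + f)/(1 + X) (Q(f, X) = (f - 3)/(X + 1) = (-3 + f)/(1 + X))
-2*(Q(-11, n) + 246) = -2*((-3 - 11)/(1 - ½) + 246) = -2*(-14/(½) + 246) = -2*(2*(-14) + 246) = -2*(-28 + 246) = -2*218 = -436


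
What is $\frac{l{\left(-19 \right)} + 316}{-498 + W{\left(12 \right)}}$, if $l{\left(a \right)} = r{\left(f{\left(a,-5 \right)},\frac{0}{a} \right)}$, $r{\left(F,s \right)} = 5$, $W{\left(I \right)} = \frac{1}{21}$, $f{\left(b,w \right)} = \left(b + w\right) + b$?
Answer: $- \frac{6741}{10457} \approx -0.64464$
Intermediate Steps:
$f{\left(b,w \right)} = w + 2 b$
$W{\left(I \right)} = \frac{1}{21}$
$l{\left(a \right)} = 5$
$\frac{l{\left(-19 \right)} + 316}{-498 + W{\left(12 \right)}} = \frac{5 + 316}{-498 + \frac{1}{21}} = \frac{321}{- \frac{10457}{21}} = 321 \left(- \frac{21}{10457}\right) = - \frac{6741}{10457}$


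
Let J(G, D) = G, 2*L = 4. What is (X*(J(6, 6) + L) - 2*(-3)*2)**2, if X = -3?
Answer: 144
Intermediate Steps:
L = 2 (L = (1/2)*4 = 2)
(X*(J(6, 6) + L) - 2*(-3)*2)**2 = (-3*(6 + 2) - 2*(-3)*2)**2 = (-3*8 + 6*2)**2 = (-24 + 12)**2 = (-12)**2 = 144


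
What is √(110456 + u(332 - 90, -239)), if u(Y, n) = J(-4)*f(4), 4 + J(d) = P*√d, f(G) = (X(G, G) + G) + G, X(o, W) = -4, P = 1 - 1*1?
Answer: 2*√27610 ≈ 332.33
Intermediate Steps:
P = 0 (P = 1 - 1 = 0)
f(G) = -4 + 2*G (f(G) = (-4 + G) + G = -4 + 2*G)
J(d) = -4 (J(d) = -4 + 0*√d = -4 + 0 = -4)
u(Y, n) = -16 (u(Y, n) = -4*(-4 + 2*4) = -4*(-4 + 8) = -4*4 = -16)
√(110456 + u(332 - 90, -239)) = √(110456 - 16) = √110440 = 2*√27610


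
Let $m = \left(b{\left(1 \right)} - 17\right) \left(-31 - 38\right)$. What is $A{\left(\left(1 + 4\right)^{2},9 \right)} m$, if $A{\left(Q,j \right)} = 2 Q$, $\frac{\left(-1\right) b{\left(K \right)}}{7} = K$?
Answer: $82800$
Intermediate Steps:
$b{\left(K \right)} = - 7 K$
$m = 1656$ ($m = \left(\left(-7\right) 1 - 17\right) \left(-31 - 38\right) = \left(-7 - 17\right) \left(-69\right) = \left(-24\right) \left(-69\right) = 1656$)
$A{\left(\left(1 + 4\right)^{2},9 \right)} m = 2 \left(1 + 4\right)^{2} \cdot 1656 = 2 \cdot 5^{2} \cdot 1656 = 2 \cdot 25 \cdot 1656 = 50 \cdot 1656 = 82800$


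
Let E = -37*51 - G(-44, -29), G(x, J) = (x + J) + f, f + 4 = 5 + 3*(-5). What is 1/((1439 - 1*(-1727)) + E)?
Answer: 1/1366 ≈ 0.00073206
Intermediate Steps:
f = -14 (f = -4 + (5 + 3*(-5)) = -4 + (5 - 15) = -4 - 10 = -14)
G(x, J) = -14 + J + x (G(x, J) = (x + J) - 14 = (J + x) - 14 = -14 + J + x)
E = -1800 (E = -37*51 - (-14 - 29 - 44) = -1887 - 1*(-87) = -1887 + 87 = -1800)
1/((1439 - 1*(-1727)) + E) = 1/((1439 - 1*(-1727)) - 1800) = 1/((1439 + 1727) - 1800) = 1/(3166 - 1800) = 1/1366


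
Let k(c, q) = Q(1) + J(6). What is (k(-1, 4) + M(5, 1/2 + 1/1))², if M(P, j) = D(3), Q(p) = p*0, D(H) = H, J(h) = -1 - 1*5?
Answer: 9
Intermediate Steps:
J(h) = -6 (J(h) = -1 - 5 = -6)
Q(p) = 0
M(P, j) = 3
k(c, q) = -6 (k(c, q) = 0 - 6 = -6)
(k(-1, 4) + M(5, 1/2 + 1/1))² = (-6 + 3)² = (-3)² = 9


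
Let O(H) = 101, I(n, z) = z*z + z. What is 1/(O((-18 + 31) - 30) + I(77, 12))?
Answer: 1/257 ≈ 0.0038911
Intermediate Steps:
I(n, z) = z + z**2 (I(n, z) = z**2 + z = z + z**2)
1/(O((-18 + 31) - 30) + I(77, 12)) = 1/(101 + 12*(1 + 12)) = 1/(101 + 12*13) = 1/(101 + 156) = 1/257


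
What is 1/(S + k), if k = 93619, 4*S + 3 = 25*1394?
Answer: 4/409323 ≈ 9.7722e-6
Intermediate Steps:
S = 34847/4 (S = -¾ + (25*1394)/4 = -¾ + (¼)*34850 = -¾ + 17425/2 = 34847/4 ≈ 8711.8)
1/(S + k) = 1/(34847/4 + 93619) = 1/(409323/4) = 4/409323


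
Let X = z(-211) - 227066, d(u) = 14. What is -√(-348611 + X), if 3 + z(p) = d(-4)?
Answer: -I*√575666 ≈ -758.73*I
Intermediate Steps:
z(p) = 11 (z(p) = -3 + 14 = 11)
X = -227055 (X = 11 - 227066 = -227055)
-√(-348611 + X) = -√(-348611 - 227055) = -√(-575666) = -I*√575666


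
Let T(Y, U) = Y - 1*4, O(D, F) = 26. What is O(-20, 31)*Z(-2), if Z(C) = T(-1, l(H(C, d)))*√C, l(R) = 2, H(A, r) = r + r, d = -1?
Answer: -130*I*√2 ≈ -183.85*I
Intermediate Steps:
H(A, r) = 2*r
T(Y, U) = -4 + Y (T(Y, U) = Y - 4 = -4 + Y)
Z(C) = -5*√C (Z(C) = (-4 - 1)*√C = -5*√C)
O(-20, 31)*Z(-2) = 26*(-5*I*√2) = -130*I*√2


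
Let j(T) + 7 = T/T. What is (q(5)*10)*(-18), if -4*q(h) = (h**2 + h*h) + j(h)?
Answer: 1980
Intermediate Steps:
j(T) = -6 (j(T) = -7 + T/T = -7 + 1 = -6)
q(h) = 3/2 - h**2/2 (q(h) = -((h**2 + h*h) - 6)/4 = -((h**2 + h**2) - 6)/4 = -(2*h**2 - 6)/4 = -(-6 + 2*h**2)/4 = 3/2 - h**2/2)
(q(5)*10)*(-18) = ((3/2 - 1/2*5**2)*10)*(-18) = ((3/2 - 1/2*25)*10)*(-18) = ((3/2 - 25/2)*10)*(-18) = -11*10*(-18) = -110*(-18) = 1980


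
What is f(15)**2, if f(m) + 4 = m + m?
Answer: 676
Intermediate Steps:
f(m) = -4 + 2*m (f(m) = -4 + (m + m) = -4 + 2*m)
f(15)**2 = (-4 + 2*15)**2 = (-4 + 30)**2 = 26**2 = 676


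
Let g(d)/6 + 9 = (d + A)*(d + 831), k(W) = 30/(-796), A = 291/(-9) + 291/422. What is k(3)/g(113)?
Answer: -3165/38692674052 ≈ -8.1798e-8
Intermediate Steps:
A = -40061/1266 (A = 291*(-⅑) + 291*(1/422) = -97/3 + 291/422 = -40061/1266 ≈ -31.644)
k(W) = -15/398 (k(W) = 30*(-1/796) = -15/398)
g(d) = -54 + 6*(831 + d)*(-40061/1266 + d) (g(d) = -54 + 6*((d - 40061/1266)*(d + 831)) = -54 + 6*((-40061/1266 + d)*(831 + d)) = -54 + 6*((831 + d)*(-40061/1266 + d)) = -54 + 6*(831 + d)*(-40061/1266 + d))
k(3)/g(113) = -15/(398*(-33302085/211 + 6*113² + (1011985/211)*113)) = -15/(398*(-33302085/211 + 6*12769 + 114354305/211)) = -15/(398*(-33302085/211 + 76614 + 114354305/211)) = -15/(398*97217774/211) = -15/398*211/97217774 = -3165/38692674052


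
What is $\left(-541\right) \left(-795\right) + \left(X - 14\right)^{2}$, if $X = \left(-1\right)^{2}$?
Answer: $430264$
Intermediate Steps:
$X = 1$
$\left(-541\right) \left(-795\right) + \left(X - 14\right)^{2} = \left(-541\right) \left(-795\right) + \left(1 - 14\right)^{2} = 430095 + \left(-13\right)^{2} = 430095 + 169 = 430264$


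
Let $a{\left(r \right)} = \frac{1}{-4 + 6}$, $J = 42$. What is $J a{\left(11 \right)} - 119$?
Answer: $-98$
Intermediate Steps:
$a{\left(r \right)} = \frac{1}{2}$
$J a{\left(11 \right)} - 119 = 42 \cdot \frac{1}{2} - 119 = 21 - 119 = -98$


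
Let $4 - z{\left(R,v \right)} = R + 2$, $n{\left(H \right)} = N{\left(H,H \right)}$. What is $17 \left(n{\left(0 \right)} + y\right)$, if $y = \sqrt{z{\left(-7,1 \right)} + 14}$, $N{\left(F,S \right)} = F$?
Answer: $17 \sqrt{23} \approx 81.529$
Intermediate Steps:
$n{\left(H \right)} = H$
$z{\left(R,v \right)} = 2 - R$ ($z{\left(R,v \right)} = 4 - \left(R + 2\right) = 4 - \left(2 + R\right) = 2 - R$)
$y = \sqrt{23}$ ($y = \sqrt{\left(2 - -7\right) + 14} = \sqrt{\left(2 + 7\right) + 14} = \sqrt{9 + 14} = \sqrt{23} \approx 4.7958$)
$17 \left(n{\left(0 \right)} + y\right) = 17 \left(0 + \sqrt{23}\right) = 17 \sqrt{23}$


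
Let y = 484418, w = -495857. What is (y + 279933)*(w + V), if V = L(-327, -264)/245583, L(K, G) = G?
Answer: -31026038937097715/81861 ≈ -3.7901e+11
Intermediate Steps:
V = -88/81861 (V = -264/245583 = -264*1/245583 = -88/81861 ≈ -0.0010750)
(y + 279933)*(w + V) = (484418 + 279933)*(-495857 - 88/81861) = 764351*(-40591349965/81861) = -31026038937097715/81861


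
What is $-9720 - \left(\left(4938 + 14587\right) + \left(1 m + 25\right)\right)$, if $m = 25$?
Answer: $-29295$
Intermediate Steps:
$-9720 - \left(\left(4938 + 14587\right) + \left(1 m + 25\right)\right) = -9720 - \left(\left(4938 + 14587\right) + \left(1 \cdot 25 + 25\right)\right) = -9720 - \left(19525 + \left(25 + 25\right)\right) = -9720 - \left(19525 + 50\right) = -9720 - 19575 = -29295$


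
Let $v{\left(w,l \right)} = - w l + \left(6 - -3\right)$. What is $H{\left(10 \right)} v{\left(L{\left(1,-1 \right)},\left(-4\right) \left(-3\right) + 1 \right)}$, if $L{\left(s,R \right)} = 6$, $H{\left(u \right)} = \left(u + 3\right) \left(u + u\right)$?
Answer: $-17940$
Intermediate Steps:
$H{\left(u \right)} = 2 u \left(3 + u\right)$ ($H{\left(u \right)} = \left(3 + u\right) 2 u = 2 u \left(3 + u\right)$)
$v{\left(w,l \right)} = 9 - l w$ ($v{\left(w,l \right)} = - l w + \left(6 + 3\right) = - l w + 9 = 9 - l w$)
$H{\left(10 \right)} v{\left(L{\left(1,-1 \right)},\left(-4\right) \left(-3\right) + 1 \right)} = 2 \cdot 10 \left(3 + 10\right) \left(9 - \left(\left(-4\right) \left(-3\right) + 1\right) 6\right) = 2 \cdot 10 \cdot 13 \left(9 - \left(12 + 1\right) 6\right) = 260 \left(9 - 13 \cdot 6\right) = 260 \left(9 - 78\right) = 260 \left(-69\right) = -17940$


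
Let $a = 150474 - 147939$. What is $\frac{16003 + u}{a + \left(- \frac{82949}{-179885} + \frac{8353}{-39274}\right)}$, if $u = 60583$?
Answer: $\frac{541065040085140}{17911032006771} \approx 30.208$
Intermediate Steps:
$a = 2535$ ($a = 150474 - 147939 = 2535$)
$\frac{16003 + u}{a + \left(- \frac{82949}{-179885} + \frac{8353}{-39274}\right)} = \frac{16003 + 60583}{2535 + \left(- \frac{82949}{-179885} + \frac{8353}{-39274}\right)} = \frac{76586}{2535 + \left(\left(-82949\right) \left(- \frac{1}{179885}\right) + 8353 \left(- \frac{1}{39274}\right)\right)} = \frac{76586}{2535 + \left(\frac{82949}{179885} - \frac{8353}{39274}\right)} = \frac{76586}{2535 + \frac{1755159621}{7064803490}} = \frac{76586}{\frac{17911032006771}{7064803490}} = 76586 \cdot \frac{7064803490}{17911032006771} = \frac{541065040085140}{17911032006771}$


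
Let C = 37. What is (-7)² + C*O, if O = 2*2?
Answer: 197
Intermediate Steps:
O = 4
(-7)² + C*O = (-7)² + 37*4 = 49 + 148 = 197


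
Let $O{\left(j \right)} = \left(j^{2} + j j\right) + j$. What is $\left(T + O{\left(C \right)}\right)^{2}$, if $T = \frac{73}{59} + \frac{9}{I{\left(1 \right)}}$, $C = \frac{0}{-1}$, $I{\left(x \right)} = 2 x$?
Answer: $\frac{458329}{13924} \approx 32.917$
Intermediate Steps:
$C = 0$ ($C = 0 \left(-1\right) = 0$)
$O{\left(j \right)} = j + 2 j^{2}$ ($O{\left(j \right)} = \left(j^{2} + j^{2}\right) + j = 2 j^{2} + j = j + 2 j^{2}$)
$T = \frac{677}{118}$ ($T = \frac{73}{59} + \frac{9}{2 \cdot 1} = 73 \cdot \frac{1}{59} + \frac{9}{2} = \frac{73}{59} + 9 \cdot \frac{1}{2} = \frac{73}{59} + \frac{9}{2} = \frac{677}{118} \approx 5.7373$)
$\left(T + O{\left(C \right)}\right)^{2} = \left(\frac{677}{118} + 0 \left(1 + 2 \cdot 0\right)\right)^{2} = \left(\frac{677}{118} + 0 \left(1 + 0\right)\right)^{2} = \left(\frac{677}{118} + 0 \cdot 1\right)^{2} = \left(\frac{677}{118} + 0\right)^{2} = \left(\frac{677}{118}\right)^{2} = \frac{458329}{13924}$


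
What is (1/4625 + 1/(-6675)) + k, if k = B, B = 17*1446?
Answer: 30355697332/1234875 ≈ 24582.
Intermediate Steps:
B = 24582
k = 24582
(1/4625 + 1/(-6675)) + k = (1/4625 + 1/(-6675)) + 24582 = (1/4625 - 1/6675) + 24582 = 82/1234875 + 24582 = 30355697332/1234875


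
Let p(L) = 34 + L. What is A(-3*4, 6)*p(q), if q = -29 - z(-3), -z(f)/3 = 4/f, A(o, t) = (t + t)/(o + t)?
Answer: -2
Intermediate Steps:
A(o, t) = 2*t/(o + t) (A(o, t) = (2*t)/(o + t) = 2*t/(o + t))
z(f) = -12/f
q = -33 (q = -29 - (-12)/(-3) = -29 - (-12)*(-1)/3 = -29 - 1*4 = -29 - 4 = -33)
A(-3*4, 6)*p(q) = (2*6/(-3*4 + 6))*(34 - 33) = (2*6/(-12 + 6))*1 = (2*6/(-6))*1 = (2*6*(-⅙))*1 = -2*1 = -2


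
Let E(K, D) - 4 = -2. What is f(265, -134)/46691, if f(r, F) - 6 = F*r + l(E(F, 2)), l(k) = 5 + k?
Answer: -35497/46691 ≈ -0.76025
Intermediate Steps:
E(K, D) = 2 (E(K, D) = 4 - 2 = 2)
f(r, F) = 13 + F*r (f(r, F) = 6 + (F*r + (5 + 2)) = 6 + (F*r + 7) = 6 + (7 + F*r) = 13 + F*r)
f(265, -134)/46691 = (13 - 134*265)/46691 = (13 - 35510)*(1/46691) = -35497*1/46691 = -35497/46691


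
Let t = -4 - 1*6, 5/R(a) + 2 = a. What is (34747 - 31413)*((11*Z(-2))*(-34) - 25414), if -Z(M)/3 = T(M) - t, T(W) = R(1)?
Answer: -66026536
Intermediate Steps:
R(a) = 5/(-2 + a)
T(W) = -5 (T(W) = 5/(-2 + 1) = 5/(-1) = 5*(-1) = -5)
t = -10 (t = -4 - 6 = -10)
Z(M) = -15 (Z(M) = -3*(-5 - 1*(-10)) = -3*(-5 + 10) = -3*5 = -15)
(34747 - 31413)*((11*Z(-2))*(-34) - 25414) = (34747 - 31413)*((11*(-15))*(-34) - 25414) = 3334*(-165*(-34) - 25414) = 3334*(5610 - 25414) = 3334*(-19804) = -66026536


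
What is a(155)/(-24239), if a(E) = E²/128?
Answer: -24025/3102592 ≈ -0.0077435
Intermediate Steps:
a(E) = E²/128 (a(E) = E²*(1/128) = E²/128)
a(155)/(-24239) = ((1/128)*155²)/(-24239) = ((1/128)*24025)*(-1/24239) = (24025/128)*(-1/24239) = -24025/3102592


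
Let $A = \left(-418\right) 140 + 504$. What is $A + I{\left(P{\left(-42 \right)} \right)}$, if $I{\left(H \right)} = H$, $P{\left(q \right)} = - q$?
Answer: $-57974$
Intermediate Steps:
$A = -58016$ ($A = -58520 + 504 = -58016$)
$A + I{\left(P{\left(-42 \right)} \right)} = -58016 - -42 = -58016 + 42 = -57974$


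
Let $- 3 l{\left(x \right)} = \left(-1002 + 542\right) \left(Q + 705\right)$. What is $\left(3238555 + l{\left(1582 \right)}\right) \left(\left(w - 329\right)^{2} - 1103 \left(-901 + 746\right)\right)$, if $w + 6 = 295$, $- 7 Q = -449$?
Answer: $\frac{12163467496675}{21} \approx 5.7921 \cdot 10^{11}$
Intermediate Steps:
$Q = \frac{449}{7}$ ($Q = \left(- \frac{1}{7}\right) \left(-449\right) = \frac{449}{7} \approx 64.143$)
$w = 289$ ($w = -6 + 295 = 289$)
$l{\left(x \right)} = \frac{2476640}{21}$ ($l{\left(x \right)} = - \frac{\left(-1002 + 542\right) \left(\frac{449}{7} + 705\right)}{3} = - \frac{\left(-460\right) \frac{5384}{7}}{3} = \left(- \frac{1}{3}\right) \left(- \frac{2476640}{7}\right) = \frac{2476640}{21}$)
$\left(3238555 + l{\left(1582 \right)}\right) \left(\left(w - 329\right)^{2} - 1103 \left(-901 + 746\right)\right) = \left(3238555 + \frac{2476640}{21}\right) \left(\left(289 - 329\right)^{2} - 1103 \left(-901 + 746\right)\right) = \frac{70486295 \left(\left(-40\right)^{2} - -170965\right)}{21} = \frac{70486295 \left(1600 + 170965\right)}{21} = \frac{70486295}{21} \cdot 172565 = \frac{12163467496675}{21}$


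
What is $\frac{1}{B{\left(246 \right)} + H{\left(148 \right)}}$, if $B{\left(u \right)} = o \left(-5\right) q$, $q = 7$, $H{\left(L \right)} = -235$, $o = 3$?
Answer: $- \frac{1}{340} \approx -0.0029412$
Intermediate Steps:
$B{\left(u \right)} = -105$ ($B{\left(u \right)} = 3 \left(-5\right) 7 = \left(-15\right) 7 = -105$)
$\frac{1}{B{\left(246 \right)} + H{\left(148 \right)}} = \frac{1}{-105 - 235} = \frac{1}{-340} = - \frac{1}{340}$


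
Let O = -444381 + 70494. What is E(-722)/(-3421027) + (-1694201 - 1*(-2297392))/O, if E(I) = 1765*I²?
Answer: -346064346449777/1279077521949 ≈ -270.56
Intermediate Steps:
O = -373887
E(-722)/(-3421027) + (-1694201 - 1*(-2297392))/O = (1765*(-722)²)/(-3421027) + (-1694201 - 1*(-2297392))/(-373887) = (1765*521284)*(-1/3421027) + (-1694201 + 2297392)*(-1/373887) = 920066260*(-1/3421027) + 603191*(-1/373887) = -920066260/3421027 - 603191/373887 = -346064346449777/1279077521949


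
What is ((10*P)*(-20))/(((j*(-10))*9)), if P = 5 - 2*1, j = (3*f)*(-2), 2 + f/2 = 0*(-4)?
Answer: 5/18 ≈ 0.27778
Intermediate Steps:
f = -4 (f = -4 + 2*(0*(-4)) = -4 + 2*0 = -4 + 0 = -4)
j = 24 (j = (3*(-4))*(-2) = -12*(-2) = 24)
P = 3 (P = 5 - 2 = 3)
((10*P)*(-20))/(((j*(-10))*9)) = ((10*3)*(-20))/(((24*(-10))*9)) = (30*(-20))/((-240*9)) = -600/(-2160) = -600*(-1/2160) = 5/18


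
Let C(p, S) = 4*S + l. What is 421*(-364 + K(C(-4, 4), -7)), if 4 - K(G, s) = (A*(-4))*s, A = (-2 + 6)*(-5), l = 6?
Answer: 84200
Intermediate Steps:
A = -20 (A = 4*(-5) = -20)
C(p, S) = 6 + 4*S (C(p, S) = 4*S + 6 = 6 + 4*S)
K(G, s) = 4 - 80*s (K(G, s) = 4 - (-20*(-4))*s = 4 - 80*s)
421*(-364 + K(C(-4, 4), -7)) = 421*(-364 + (4 - 80*(-7))) = 421*(-364 + (4 + 560)) = 421*(-364 + 564) = 421*200 = 84200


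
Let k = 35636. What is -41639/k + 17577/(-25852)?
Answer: -212853175/115157734 ≈ -1.8484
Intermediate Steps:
-41639/k + 17577/(-25852) = -41639/35636 + 17577/(-25852) = -41639*1/35636 + 17577*(-1/25852) = -41639/35636 - 17577/25852 = -212853175/115157734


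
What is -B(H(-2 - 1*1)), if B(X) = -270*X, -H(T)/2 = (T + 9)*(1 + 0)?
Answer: -3240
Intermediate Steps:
H(T) = -18 - 2*T (H(T) = -2*(T + 9)*(1 + 0) = -2*(9 + T) = -18 - 2*T)
-B(H(-2 - 1*1)) = -(-270)*(-18 - 2*(-2 - 1*1)) = -(-270)*(-18 - 2*(-2 - 1)) = -(-270)*(-18 - 2*(-3)) = -(-270)*(-18 + 6) = -(-270)*(-12) = -1*3240 = -3240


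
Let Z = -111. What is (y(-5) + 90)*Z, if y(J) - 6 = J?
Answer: -10101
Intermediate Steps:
y(J) = 6 + J
(y(-5) + 90)*Z = ((6 - 5) + 90)*(-111) = (1 + 90)*(-111) = 91*(-111) = -10101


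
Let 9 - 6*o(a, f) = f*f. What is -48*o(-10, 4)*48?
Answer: 2688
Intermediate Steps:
o(a, f) = 3/2 - f²/6 (o(a, f) = 3/2 - f*f/6 = 3/2 - f²/6)
-48*o(-10, 4)*48 = -48*(3/2 - ⅙*4²)*48 = -48*(3/2 - ⅙*16)*48 = -48*(3/2 - 8/3)*48 = -48*(-7/6)*48 = 56*48 = 2688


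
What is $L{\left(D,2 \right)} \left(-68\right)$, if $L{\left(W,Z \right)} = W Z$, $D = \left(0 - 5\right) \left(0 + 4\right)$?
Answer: $2720$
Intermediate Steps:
$D = -20$ ($D = \left(-5\right) 4 = -20$)
$L{\left(D,2 \right)} \left(-68\right) = \left(-20\right) 2 \left(-68\right) = \left(-40\right) \left(-68\right) = 2720$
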